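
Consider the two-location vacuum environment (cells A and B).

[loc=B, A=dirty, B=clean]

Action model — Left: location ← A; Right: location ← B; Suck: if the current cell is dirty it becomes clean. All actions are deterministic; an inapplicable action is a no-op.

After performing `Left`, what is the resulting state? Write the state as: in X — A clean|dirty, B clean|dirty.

start: in B — A dirty, B clean
[1] after Left: in A — A dirty, B clean

in A — A dirty, B clean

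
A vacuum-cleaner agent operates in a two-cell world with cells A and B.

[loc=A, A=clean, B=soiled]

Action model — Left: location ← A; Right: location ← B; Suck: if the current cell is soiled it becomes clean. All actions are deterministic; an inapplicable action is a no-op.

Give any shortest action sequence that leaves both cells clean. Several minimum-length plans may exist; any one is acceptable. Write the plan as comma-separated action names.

Right, Suck

1) do Right; now (B; A:clean, B:soiled)
2) do Suck; now (B; A:clean, B:clean)
min 2: go B then Suck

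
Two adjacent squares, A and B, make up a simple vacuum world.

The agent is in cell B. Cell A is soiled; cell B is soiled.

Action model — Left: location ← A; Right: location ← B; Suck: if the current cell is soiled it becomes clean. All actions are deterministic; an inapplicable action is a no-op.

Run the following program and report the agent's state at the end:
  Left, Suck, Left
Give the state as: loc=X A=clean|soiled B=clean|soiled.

step 1/3 (Left): loc=A A=soiled B=soiled
step 2/3 (Suck): loc=A A=clean B=soiled
step 3/3 (Left): loc=A A=clean B=soiled

loc=A A=clean B=soiled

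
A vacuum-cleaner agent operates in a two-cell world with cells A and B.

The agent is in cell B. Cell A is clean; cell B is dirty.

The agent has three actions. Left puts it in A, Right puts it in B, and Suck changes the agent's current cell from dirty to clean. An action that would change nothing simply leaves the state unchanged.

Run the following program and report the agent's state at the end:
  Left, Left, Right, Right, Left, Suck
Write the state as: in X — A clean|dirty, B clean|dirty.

Left (#1): in A — A clean, B dirty
Left (#2): in A — A clean, B dirty
Right (#3): in B — A clean, B dirty
Right (#4): in B — A clean, B dirty
Left (#5): in A — A clean, B dirty
Suck (#6): in A — A clean, B dirty

in A — A clean, B dirty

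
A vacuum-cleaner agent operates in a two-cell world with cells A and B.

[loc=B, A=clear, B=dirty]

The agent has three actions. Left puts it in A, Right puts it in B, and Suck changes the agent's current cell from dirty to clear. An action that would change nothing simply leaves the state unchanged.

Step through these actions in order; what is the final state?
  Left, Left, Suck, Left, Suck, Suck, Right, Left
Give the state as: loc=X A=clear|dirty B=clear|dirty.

1. Left → loc=A A=clear B=dirty
2. Left → loc=A A=clear B=dirty
3. Suck → loc=A A=clear B=dirty
4. Left → loc=A A=clear B=dirty
5. Suck → loc=A A=clear B=dirty
6. Suck → loc=A A=clear B=dirty
7. Right → loc=B A=clear B=dirty
8. Left → loc=A A=clear B=dirty

loc=A A=clear B=dirty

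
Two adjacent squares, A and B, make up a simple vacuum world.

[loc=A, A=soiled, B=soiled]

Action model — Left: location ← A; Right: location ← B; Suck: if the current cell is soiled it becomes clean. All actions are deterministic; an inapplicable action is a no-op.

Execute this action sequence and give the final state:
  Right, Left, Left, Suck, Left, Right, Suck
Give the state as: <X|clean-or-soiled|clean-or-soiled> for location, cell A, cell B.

<B|clean|clean>

step 1/7 (Right): <B|soiled|soiled>
step 2/7 (Left): <A|soiled|soiled>
step 3/7 (Left): <A|soiled|soiled>
step 4/7 (Suck): <A|clean|soiled>
step 5/7 (Left): <A|clean|soiled>
step 6/7 (Right): <B|clean|soiled>
step 7/7 (Suck): <B|clean|clean>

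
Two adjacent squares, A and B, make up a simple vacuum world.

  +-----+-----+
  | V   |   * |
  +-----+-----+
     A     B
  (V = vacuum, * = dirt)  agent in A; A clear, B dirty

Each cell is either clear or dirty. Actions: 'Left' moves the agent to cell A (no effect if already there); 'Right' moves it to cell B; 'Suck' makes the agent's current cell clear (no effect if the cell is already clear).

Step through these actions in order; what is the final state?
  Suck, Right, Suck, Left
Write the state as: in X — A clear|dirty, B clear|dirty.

1. Suck → in A — A clear, B dirty
2. Right → in B — A clear, B dirty
3. Suck → in B — A clear, B clear
4. Left → in A — A clear, B clear

in A — A clear, B clear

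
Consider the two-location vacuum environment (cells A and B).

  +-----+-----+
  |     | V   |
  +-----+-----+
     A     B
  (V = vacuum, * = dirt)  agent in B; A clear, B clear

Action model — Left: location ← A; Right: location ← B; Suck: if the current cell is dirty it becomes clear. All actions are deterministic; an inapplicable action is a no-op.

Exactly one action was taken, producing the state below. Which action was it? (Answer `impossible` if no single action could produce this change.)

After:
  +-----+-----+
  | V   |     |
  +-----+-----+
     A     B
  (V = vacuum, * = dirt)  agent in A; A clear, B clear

Left

try  Left: (A; A:clear, B:clear)  ← match
try Right: (B; A:clear, B:clear)
try  Suck: (B; A:clear, B:clear)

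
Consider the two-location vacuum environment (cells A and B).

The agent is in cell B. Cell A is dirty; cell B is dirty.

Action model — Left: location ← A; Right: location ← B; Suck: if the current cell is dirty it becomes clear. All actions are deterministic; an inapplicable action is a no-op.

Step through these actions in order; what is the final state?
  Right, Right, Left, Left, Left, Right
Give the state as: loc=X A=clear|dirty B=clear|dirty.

loc=B A=dirty B=dirty

t=1 Right ⇒ loc=B A=dirty B=dirty
t=2 Right ⇒ loc=B A=dirty B=dirty
t=3 Left ⇒ loc=A A=dirty B=dirty
t=4 Left ⇒ loc=A A=dirty B=dirty
t=5 Left ⇒ loc=A A=dirty B=dirty
t=6 Right ⇒ loc=B A=dirty B=dirty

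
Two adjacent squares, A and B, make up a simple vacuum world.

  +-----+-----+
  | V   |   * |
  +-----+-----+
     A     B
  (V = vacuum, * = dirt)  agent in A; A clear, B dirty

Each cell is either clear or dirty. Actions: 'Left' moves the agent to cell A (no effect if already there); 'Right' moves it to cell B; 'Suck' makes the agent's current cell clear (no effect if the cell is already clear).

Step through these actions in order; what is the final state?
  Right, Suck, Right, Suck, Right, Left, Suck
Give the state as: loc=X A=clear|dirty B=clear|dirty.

loc=A A=clear B=clear

Right (#1): loc=B A=clear B=dirty
Suck (#2): loc=B A=clear B=clear
Right (#3): loc=B A=clear B=clear
Suck (#4): loc=B A=clear B=clear
Right (#5): loc=B A=clear B=clear
Left (#6): loc=A A=clear B=clear
Suck (#7): loc=A A=clear B=clear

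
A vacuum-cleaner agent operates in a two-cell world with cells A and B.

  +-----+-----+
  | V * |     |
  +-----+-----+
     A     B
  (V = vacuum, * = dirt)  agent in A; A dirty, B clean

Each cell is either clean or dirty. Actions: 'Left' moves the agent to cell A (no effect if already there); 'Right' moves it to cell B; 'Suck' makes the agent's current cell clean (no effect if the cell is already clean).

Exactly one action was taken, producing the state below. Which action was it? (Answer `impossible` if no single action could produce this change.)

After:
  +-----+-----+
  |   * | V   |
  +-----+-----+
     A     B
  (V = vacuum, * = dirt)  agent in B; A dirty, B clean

Right

try  Left: <A|dirty|clean>
try Right: <B|dirty|clean>  ← match
try  Suck: <A|clean|clean>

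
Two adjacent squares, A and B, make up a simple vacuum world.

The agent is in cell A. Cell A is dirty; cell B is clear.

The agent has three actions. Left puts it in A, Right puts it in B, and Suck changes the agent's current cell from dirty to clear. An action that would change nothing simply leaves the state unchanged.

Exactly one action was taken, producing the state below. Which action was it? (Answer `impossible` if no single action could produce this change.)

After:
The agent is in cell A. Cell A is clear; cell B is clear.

Suck

try  Left: in A — A dirty, B clear
try Right: in B — A dirty, B clear
try  Suck: in A — A clear, B clear  ← match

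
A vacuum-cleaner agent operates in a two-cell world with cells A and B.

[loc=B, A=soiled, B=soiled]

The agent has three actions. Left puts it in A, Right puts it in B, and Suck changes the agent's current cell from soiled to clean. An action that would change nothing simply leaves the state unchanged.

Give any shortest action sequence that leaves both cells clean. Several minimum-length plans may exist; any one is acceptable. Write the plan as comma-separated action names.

Suck, Left, Suck

t=1 Suck ⇒ loc=B A=soiled B=clean
t=2 Left ⇒ loc=A A=soiled B=clean
t=3 Suck ⇒ loc=A A=clean B=clean
min 3: Suck B + move + Suck A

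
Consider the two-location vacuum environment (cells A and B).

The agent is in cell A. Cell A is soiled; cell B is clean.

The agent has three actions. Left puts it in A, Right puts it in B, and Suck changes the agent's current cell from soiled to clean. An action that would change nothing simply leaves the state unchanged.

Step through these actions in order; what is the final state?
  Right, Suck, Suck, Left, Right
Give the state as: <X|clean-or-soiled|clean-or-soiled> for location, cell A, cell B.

t=1 Right ⇒ <B|soiled|clean>
t=2 Suck ⇒ <B|soiled|clean>
t=3 Suck ⇒ <B|soiled|clean>
t=4 Left ⇒ <A|soiled|clean>
t=5 Right ⇒ <B|soiled|clean>

<B|soiled|clean>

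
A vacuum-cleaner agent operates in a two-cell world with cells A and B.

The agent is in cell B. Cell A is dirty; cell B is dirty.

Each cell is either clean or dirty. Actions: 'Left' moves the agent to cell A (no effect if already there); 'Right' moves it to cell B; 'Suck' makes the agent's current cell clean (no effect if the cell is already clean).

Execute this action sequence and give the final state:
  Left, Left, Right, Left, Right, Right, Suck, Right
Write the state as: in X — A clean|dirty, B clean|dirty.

in B — A dirty, B clean

1) do Left; now in A — A dirty, B dirty
2) do Left; now in A — A dirty, B dirty
3) do Right; now in B — A dirty, B dirty
4) do Left; now in A — A dirty, B dirty
5) do Right; now in B — A dirty, B dirty
6) do Right; now in B — A dirty, B dirty
7) do Suck; now in B — A dirty, B clean
8) do Right; now in B — A dirty, B clean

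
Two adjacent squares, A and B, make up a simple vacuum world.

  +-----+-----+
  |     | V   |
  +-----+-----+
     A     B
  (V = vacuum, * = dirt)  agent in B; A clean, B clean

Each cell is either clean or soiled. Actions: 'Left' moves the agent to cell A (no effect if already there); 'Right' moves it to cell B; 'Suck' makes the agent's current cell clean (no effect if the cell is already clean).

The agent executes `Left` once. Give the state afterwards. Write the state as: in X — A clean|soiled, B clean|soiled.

in A — A clean, B clean

start: in B — A clean, B clean
[1] after Left: in A — A clean, B clean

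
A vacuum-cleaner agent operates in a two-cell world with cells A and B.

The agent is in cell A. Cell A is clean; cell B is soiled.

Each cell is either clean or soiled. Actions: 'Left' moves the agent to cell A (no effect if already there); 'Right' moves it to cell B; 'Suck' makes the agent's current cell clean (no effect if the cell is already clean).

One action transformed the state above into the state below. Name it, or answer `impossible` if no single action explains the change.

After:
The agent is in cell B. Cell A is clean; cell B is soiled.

try  Left: in A — A clean, B soiled
try Right: in B — A clean, B soiled  ← match
try  Suck: in A — A clean, B soiled

Right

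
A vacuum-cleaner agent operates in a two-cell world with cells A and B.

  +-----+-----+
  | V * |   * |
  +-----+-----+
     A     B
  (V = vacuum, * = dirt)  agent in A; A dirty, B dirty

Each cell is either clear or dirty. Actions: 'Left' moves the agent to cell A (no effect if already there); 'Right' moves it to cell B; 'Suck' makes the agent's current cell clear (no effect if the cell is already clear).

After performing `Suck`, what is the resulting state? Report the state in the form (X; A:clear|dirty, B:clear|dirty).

(A; A:clear, B:dirty)

start: (A; A:dirty, B:dirty)
1. Suck → (A; A:clear, B:dirty)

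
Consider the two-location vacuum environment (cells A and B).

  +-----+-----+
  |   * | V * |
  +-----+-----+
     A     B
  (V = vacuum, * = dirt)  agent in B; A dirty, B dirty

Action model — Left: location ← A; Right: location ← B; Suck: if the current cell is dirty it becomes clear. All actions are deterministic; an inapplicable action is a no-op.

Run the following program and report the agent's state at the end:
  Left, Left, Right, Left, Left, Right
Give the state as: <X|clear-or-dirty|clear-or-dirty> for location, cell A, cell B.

<B|dirty|dirty>

t=1 Left ⇒ <A|dirty|dirty>
t=2 Left ⇒ <A|dirty|dirty>
t=3 Right ⇒ <B|dirty|dirty>
t=4 Left ⇒ <A|dirty|dirty>
t=5 Left ⇒ <A|dirty|dirty>
t=6 Right ⇒ <B|dirty|dirty>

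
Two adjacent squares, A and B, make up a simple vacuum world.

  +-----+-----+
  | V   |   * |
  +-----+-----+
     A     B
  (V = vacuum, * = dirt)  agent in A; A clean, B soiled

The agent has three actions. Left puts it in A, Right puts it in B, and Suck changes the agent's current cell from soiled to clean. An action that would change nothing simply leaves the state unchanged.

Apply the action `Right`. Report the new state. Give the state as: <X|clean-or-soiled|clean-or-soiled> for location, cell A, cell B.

start: <A|clean|soiled>
step 1/1 (Right): <B|clean|soiled>

<B|clean|soiled>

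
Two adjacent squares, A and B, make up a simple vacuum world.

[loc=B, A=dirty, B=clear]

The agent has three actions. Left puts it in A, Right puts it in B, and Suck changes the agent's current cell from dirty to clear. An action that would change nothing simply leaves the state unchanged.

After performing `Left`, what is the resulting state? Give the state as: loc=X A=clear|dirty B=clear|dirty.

start: loc=B A=dirty B=clear
t=1 Left ⇒ loc=A A=dirty B=clear

loc=A A=dirty B=clear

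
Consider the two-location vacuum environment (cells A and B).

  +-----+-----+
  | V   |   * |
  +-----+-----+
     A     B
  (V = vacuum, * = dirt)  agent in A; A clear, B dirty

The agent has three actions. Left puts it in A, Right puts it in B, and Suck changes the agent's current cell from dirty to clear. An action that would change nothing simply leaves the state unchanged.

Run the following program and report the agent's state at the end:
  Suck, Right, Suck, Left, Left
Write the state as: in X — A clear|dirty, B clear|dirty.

in A — A clear, B clear

step 1/5 (Suck): in A — A clear, B dirty
step 2/5 (Right): in B — A clear, B dirty
step 3/5 (Suck): in B — A clear, B clear
step 4/5 (Left): in A — A clear, B clear
step 5/5 (Left): in A — A clear, B clear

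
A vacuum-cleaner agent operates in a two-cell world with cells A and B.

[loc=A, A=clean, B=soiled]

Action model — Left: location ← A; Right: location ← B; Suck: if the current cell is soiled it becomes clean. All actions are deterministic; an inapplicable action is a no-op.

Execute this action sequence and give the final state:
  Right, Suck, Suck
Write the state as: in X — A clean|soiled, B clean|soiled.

step 1/3 (Right): in B — A clean, B soiled
step 2/3 (Suck): in B — A clean, B clean
step 3/3 (Suck): in B — A clean, B clean

in B — A clean, B clean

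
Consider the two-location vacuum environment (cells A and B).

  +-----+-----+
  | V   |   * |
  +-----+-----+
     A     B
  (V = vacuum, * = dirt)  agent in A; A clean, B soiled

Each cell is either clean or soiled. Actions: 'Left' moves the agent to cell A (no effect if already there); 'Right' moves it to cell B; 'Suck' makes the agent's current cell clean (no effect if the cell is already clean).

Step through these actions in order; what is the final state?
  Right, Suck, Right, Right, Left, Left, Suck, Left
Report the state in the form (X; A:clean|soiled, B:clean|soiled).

step 1/8 (Right): (B; A:clean, B:soiled)
step 2/8 (Suck): (B; A:clean, B:clean)
step 3/8 (Right): (B; A:clean, B:clean)
step 4/8 (Right): (B; A:clean, B:clean)
step 5/8 (Left): (A; A:clean, B:clean)
step 6/8 (Left): (A; A:clean, B:clean)
step 7/8 (Suck): (A; A:clean, B:clean)
step 8/8 (Left): (A; A:clean, B:clean)

(A; A:clean, B:clean)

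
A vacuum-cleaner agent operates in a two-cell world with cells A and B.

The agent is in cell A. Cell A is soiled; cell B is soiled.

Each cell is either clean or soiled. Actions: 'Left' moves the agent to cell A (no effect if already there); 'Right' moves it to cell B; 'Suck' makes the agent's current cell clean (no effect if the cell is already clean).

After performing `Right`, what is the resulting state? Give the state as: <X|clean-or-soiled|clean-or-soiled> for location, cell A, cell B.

start: <A|soiled|soiled>
step 1/1 (Right): <B|soiled|soiled>

<B|soiled|soiled>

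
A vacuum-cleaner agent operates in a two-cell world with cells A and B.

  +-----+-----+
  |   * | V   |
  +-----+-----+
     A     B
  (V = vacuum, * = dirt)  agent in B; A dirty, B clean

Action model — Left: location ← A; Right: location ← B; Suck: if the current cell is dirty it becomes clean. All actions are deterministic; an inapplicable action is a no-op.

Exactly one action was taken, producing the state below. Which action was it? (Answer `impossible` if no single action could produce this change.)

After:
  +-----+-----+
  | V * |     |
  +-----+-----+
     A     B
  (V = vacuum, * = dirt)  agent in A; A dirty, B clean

try  Left: in A — A dirty, B clean  ← match
try Right: in B — A dirty, B clean
try  Suck: in B — A dirty, B clean

Left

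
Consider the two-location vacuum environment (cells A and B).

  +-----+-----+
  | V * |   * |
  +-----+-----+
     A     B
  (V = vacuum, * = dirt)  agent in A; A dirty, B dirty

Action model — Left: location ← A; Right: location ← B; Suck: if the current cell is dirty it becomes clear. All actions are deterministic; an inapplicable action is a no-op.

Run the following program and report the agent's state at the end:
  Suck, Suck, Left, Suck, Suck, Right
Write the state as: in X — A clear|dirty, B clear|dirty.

Suck (#1): in A — A clear, B dirty
Suck (#2): in A — A clear, B dirty
Left (#3): in A — A clear, B dirty
Suck (#4): in A — A clear, B dirty
Suck (#5): in A — A clear, B dirty
Right (#6): in B — A clear, B dirty

in B — A clear, B dirty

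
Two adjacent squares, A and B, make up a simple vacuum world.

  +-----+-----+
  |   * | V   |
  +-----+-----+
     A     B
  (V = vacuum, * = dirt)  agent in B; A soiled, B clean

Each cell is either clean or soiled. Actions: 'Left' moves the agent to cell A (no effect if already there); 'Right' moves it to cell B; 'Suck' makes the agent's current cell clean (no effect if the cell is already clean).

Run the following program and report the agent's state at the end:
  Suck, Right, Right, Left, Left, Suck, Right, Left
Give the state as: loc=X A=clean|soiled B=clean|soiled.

[1] after Suck: loc=B A=soiled B=clean
[2] after Right: loc=B A=soiled B=clean
[3] after Right: loc=B A=soiled B=clean
[4] after Left: loc=A A=soiled B=clean
[5] after Left: loc=A A=soiled B=clean
[6] after Suck: loc=A A=clean B=clean
[7] after Right: loc=B A=clean B=clean
[8] after Left: loc=A A=clean B=clean

loc=A A=clean B=clean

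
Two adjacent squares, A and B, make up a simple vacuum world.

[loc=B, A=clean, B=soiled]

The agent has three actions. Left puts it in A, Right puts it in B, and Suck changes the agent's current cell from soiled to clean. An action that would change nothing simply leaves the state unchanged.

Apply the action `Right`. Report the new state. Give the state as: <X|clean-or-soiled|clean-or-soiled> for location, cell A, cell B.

<B|clean|soiled>

start: <B|clean|soiled>
[1] after Right: <B|clean|soiled>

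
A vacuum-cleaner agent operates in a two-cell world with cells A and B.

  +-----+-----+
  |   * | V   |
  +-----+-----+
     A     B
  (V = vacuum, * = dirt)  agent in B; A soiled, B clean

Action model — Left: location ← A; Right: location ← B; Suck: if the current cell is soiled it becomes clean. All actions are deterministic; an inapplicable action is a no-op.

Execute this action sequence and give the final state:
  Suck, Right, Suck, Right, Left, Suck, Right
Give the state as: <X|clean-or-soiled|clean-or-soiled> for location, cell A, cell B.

[1] after Suck: <B|soiled|clean>
[2] after Right: <B|soiled|clean>
[3] after Suck: <B|soiled|clean>
[4] after Right: <B|soiled|clean>
[5] after Left: <A|soiled|clean>
[6] after Suck: <A|clean|clean>
[7] after Right: <B|clean|clean>

<B|clean|clean>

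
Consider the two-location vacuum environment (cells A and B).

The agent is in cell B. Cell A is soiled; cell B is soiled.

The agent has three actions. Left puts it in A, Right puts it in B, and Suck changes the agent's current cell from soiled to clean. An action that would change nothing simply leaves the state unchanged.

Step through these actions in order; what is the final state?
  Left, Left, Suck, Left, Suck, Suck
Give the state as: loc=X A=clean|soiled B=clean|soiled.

loc=A A=clean B=soiled

Left (#1): loc=A A=soiled B=soiled
Left (#2): loc=A A=soiled B=soiled
Suck (#3): loc=A A=clean B=soiled
Left (#4): loc=A A=clean B=soiled
Suck (#5): loc=A A=clean B=soiled
Suck (#6): loc=A A=clean B=soiled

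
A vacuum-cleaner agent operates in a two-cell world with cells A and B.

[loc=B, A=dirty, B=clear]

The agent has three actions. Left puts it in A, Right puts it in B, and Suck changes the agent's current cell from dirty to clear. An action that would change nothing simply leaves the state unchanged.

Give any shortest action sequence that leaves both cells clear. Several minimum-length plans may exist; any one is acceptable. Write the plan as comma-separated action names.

Left, Suck

1) do Left; now <A|dirty|clear>
2) do Suck; now <A|clear|clear>
min 2: go A then Suck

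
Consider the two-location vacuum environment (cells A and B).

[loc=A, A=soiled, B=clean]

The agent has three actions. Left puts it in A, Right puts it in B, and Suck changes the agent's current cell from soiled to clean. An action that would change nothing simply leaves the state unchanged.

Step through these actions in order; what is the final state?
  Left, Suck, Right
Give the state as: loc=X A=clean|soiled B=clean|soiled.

[1] after Left: loc=A A=soiled B=clean
[2] after Suck: loc=A A=clean B=clean
[3] after Right: loc=B A=clean B=clean

loc=B A=clean B=clean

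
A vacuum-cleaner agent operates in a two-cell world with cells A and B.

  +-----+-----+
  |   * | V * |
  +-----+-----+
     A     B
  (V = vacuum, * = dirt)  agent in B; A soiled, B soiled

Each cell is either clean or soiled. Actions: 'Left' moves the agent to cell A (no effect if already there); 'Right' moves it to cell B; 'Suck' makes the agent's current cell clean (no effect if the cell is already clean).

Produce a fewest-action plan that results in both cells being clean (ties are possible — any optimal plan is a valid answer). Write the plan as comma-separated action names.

Suck, Left, Suck

t=1 Suck ⇒ in B — A soiled, B clean
t=2 Left ⇒ in A — A soiled, B clean
t=3 Suck ⇒ in A — A clean, B clean
min 3: Suck B + move + Suck A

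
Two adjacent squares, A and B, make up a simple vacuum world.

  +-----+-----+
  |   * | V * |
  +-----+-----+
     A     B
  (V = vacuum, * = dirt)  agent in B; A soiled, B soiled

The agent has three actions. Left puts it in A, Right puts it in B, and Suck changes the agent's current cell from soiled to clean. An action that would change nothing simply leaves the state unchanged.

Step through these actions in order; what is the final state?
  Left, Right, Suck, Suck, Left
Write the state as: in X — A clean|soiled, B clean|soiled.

in A — A soiled, B clean

t=1 Left ⇒ in A — A soiled, B soiled
t=2 Right ⇒ in B — A soiled, B soiled
t=3 Suck ⇒ in B — A soiled, B clean
t=4 Suck ⇒ in B — A soiled, B clean
t=5 Left ⇒ in A — A soiled, B clean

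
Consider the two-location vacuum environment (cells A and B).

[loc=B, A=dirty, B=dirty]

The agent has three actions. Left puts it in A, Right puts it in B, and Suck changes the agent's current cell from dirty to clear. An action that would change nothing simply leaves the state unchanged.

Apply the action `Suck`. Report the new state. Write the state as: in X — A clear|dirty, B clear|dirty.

in B — A dirty, B clear

start: in B — A dirty, B dirty
1) do Suck; now in B — A dirty, B clear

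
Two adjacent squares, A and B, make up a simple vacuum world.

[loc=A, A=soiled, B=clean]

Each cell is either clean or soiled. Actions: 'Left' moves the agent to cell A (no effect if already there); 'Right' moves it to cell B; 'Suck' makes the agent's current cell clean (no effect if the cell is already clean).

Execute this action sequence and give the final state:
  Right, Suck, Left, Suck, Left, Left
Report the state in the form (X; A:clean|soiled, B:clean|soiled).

(A; A:clean, B:clean)

[1] after Right: (B; A:soiled, B:clean)
[2] after Suck: (B; A:soiled, B:clean)
[3] after Left: (A; A:soiled, B:clean)
[4] after Suck: (A; A:clean, B:clean)
[5] after Left: (A; A:clean, B:clean)
[6] after Left: (A; A:clean, B:clean)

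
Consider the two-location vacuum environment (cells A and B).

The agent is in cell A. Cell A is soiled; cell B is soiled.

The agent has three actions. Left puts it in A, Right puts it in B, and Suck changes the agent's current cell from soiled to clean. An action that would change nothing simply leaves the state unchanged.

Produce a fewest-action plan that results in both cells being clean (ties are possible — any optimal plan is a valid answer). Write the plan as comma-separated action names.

Suck, Right, Suck

1) do Suck; now <A|clean|soiled>
2) do Right; now <B|clean|soiled>
3) do Suck; now <B|clean|clean>
min 3: Suck A + move + Suck B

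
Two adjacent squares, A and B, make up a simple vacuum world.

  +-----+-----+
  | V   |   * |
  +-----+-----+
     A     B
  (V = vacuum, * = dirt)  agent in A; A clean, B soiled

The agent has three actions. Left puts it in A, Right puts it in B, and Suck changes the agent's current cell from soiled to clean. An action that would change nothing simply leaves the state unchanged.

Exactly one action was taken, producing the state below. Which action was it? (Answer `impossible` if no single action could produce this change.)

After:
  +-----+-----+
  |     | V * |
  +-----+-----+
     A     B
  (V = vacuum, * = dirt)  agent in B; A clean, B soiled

try  Left: (A; A:clean, B:soiled)
try Right: (B; A:clean, B:soiled)  ← match
try  Suck: (A; A:clean, B:soiled)

Right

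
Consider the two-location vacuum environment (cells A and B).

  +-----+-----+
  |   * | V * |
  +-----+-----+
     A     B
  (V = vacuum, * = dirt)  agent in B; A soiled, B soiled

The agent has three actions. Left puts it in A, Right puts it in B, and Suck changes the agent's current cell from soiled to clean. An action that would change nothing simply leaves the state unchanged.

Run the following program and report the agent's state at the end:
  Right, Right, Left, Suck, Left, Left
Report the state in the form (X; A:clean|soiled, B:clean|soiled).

(A; A:clean, B:soiled)

t=1 Right ⇒ (B; A:soiled, B:soiled)
t=2 Right ⇒ (B; A:soiled, B:soiled)
t=3 Left ⇒ (A; A:soiled, B:soiled)
t=4 Suck ⇒ (A; A:clean, B:soiled)
t=5 Left ⇒ (A; A:clean, B:soiled)
t=6 Left ⇒ (A; A:clean, B:soiled)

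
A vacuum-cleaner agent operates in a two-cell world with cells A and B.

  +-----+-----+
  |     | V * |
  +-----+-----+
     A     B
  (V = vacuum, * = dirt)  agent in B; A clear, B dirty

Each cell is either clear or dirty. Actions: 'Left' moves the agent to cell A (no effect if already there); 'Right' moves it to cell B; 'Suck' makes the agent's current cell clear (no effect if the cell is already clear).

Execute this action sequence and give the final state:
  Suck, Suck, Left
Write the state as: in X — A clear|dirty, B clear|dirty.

in A — A clear, B clear

step 1/3 (Suck): in B — A clear, B clear
step 2/3 (Suck): in B — A clear, B clear
step 3/3 (Left): in A — A clear, B clear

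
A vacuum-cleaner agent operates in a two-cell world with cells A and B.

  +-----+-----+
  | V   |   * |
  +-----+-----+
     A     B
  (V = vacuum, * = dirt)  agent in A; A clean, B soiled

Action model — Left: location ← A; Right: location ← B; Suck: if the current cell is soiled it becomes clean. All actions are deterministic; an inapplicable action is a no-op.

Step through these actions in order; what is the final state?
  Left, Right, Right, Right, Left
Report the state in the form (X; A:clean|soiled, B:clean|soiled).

1) do Left; now (A; A:clean, B:soiled)
2) do Right; now (B; A:clean, B:soiled)
3) do Right; now (B; A:clean, B:soiled)
4) do Right; now (B; A:clean, B:soiled)
5) do Left; now (A; A:clean, B:soiled)

(A; A:clean, B:soiled)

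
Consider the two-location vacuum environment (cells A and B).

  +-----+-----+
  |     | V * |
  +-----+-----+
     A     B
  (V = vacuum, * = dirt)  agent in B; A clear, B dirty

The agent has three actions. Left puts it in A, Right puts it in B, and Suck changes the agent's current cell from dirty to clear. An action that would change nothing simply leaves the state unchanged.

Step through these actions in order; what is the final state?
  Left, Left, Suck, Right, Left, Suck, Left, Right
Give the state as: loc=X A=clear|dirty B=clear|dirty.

t=1 Left ⇒ loc=A A=clear B=dirty
t=2 Left ⇒ loc=A A=clear B=dirty
t=3 Suck ⇒ loc=A A=clear B=dirty
t=4 Right ⇒ loc=B A=clear B=dirty
t=5 Left ⇒ loc=A A=clear B=dirty
t=6 Suck ⇒ loc=A A=clear B=dirty
t=7 Left ⇒ loc=A A=clear B=dirty
t=8 Right ⇒ loc=B A=clear B=dirty

loc=B A=clear B=dirty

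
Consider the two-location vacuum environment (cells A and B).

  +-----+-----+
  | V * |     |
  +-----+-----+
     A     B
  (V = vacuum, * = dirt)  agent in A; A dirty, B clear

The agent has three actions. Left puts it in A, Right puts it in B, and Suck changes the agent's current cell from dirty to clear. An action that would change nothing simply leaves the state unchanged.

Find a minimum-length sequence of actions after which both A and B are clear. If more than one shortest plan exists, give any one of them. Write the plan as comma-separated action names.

Suck

1) do Suck; now loc=A A=clear B=clear
min 1: A is dirty, one Suck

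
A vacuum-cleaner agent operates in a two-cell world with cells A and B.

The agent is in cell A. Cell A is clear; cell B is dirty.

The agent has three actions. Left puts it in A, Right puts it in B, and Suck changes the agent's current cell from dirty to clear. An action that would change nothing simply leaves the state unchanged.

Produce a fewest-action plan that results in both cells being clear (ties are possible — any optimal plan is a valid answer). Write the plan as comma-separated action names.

[1] after Right: <B|clear|dirty>
[2] after Suck: <B|clear|clear>
min 2: go B then Suck

Right, Suck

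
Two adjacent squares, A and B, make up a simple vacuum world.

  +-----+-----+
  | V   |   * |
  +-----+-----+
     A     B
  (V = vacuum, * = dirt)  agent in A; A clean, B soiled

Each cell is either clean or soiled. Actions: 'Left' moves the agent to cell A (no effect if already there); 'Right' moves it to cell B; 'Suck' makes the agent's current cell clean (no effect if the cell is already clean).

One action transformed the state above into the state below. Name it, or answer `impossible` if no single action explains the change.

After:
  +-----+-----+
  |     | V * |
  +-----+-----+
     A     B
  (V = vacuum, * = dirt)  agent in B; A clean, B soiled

Right

try  Left: in A — A clean, B soiled
try Right: in B — A clean, B soiled  ← match
try  Suck: in A — A clean, B soiled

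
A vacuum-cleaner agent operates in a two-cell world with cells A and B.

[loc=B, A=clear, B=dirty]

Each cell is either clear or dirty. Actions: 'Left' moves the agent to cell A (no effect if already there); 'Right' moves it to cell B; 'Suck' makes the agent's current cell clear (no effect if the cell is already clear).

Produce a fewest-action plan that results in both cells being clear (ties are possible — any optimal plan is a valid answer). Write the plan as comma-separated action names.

t=1 Suck ⇒ loc=B A=clear B=clear
min 1: B is dirty, one Suck

Suck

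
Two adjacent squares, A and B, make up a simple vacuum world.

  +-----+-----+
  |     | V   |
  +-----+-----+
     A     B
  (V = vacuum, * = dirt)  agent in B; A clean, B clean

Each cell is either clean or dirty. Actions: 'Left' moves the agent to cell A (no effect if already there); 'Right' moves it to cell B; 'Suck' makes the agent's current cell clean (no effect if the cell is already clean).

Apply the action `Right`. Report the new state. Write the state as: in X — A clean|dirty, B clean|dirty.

start: in B — A clean, B clean
1. Right → in B — A clean, B clean

in B — A clean, B clean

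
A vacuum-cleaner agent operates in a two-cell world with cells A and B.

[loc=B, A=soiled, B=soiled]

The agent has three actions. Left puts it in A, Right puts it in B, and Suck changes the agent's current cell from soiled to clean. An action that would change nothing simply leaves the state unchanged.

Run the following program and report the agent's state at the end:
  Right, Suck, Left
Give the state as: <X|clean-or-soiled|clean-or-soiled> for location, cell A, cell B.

<A|soiled|clean>

Right (#1): <B|soiled|soiled>
Suck (#2): <B|soiled|clean>
Left (#3): <A|soiled|clean>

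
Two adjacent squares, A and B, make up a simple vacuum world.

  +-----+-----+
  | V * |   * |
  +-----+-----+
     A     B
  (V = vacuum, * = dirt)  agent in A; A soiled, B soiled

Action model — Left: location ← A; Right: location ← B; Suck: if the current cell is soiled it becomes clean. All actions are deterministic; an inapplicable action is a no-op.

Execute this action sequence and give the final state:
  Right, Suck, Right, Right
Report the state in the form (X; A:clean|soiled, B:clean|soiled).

1. Right → (B; A:soiled, B:soiled)
2. Suck → (B; A:soiled, B:clean)
3. Right → (B; A:soiled, B:clean)
4. Right → (B; A:soiled, B:clean)

(B; A:soiled, B:clean)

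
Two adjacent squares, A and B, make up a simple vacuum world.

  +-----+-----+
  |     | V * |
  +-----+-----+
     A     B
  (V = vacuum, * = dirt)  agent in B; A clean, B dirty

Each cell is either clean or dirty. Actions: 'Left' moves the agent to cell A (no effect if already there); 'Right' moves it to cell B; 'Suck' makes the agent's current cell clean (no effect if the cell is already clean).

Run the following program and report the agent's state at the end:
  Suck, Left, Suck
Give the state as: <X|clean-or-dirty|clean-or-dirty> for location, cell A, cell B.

1) do Suck; now <B|clean|clean>
2) do Left; now <A|clean|clean>
3) do Suck; now <A|clean|clean>

<A|clean|clean>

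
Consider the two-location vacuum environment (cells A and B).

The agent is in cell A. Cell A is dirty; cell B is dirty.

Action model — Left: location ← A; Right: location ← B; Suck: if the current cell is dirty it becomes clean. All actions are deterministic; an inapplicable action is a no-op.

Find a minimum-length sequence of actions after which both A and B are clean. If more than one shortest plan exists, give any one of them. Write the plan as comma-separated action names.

step 1/3 (Suck): in A — A clean, B dirty
step 2/3 (Right): in B — A clean, B dirty
step 3/3 (Suck): in B — A clean, B clean
min 3: Suck A + move + Suck B

Suck, Right, Suck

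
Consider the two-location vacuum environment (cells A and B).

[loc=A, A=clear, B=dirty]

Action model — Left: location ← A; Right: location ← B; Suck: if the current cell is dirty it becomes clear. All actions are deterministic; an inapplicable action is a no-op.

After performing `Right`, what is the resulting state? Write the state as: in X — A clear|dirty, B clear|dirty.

in B — A clear, B dirty

start: in A — A clear, B dirty
1. Right → in B — A clear, B dirty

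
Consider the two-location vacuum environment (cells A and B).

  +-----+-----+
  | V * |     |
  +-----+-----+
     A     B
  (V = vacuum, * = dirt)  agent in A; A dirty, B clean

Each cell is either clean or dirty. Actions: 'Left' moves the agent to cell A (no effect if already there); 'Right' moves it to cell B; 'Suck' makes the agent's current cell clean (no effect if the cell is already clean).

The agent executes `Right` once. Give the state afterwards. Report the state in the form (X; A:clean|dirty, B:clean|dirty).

(B; A:dirty, B:clean)

start: (A; A:dirty, B:clean)
Right (#1): (B; A:dirty, B:clean)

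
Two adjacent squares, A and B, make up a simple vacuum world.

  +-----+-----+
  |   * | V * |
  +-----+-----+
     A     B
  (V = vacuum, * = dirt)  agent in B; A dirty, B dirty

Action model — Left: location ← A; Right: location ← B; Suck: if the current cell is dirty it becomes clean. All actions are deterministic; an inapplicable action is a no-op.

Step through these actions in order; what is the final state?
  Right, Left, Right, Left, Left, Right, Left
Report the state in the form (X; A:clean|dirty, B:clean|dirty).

(A; A:dirty, B:dirty)

Right (#1): (B; A:dirty, B:dirty)
Left (#2): (A; A:dirty, B:dirty)
Right (#3): (B; A:dirty, B:dirty)
Left (#4): (A; A:dirty, B:dirty)
Left (#5): (A; A:dirty, B:dirty)
Right (#6): (B; A:dirty, B:dirty)
Left (#7): (A; A:dirty, B:dirty)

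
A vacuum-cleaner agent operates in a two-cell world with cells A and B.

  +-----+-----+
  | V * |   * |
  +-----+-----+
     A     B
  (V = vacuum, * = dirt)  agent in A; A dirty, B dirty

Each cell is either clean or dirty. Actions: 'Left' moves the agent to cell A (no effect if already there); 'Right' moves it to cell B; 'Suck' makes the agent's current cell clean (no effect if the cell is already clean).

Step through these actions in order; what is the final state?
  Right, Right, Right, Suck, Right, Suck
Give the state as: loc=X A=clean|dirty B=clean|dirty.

loc=B A=dirty B=clean

t=1 Right ⇒ loc=B A=dirty B=dirty
t=2 Right ⇒ loc=B A=dirty B=dirty
t=3 Right ⇒ loc=B A=dirty B=dirty
t=4 Suck ⇒ loc=B A=dirty B=clean
t=5 Right ⇒ loc=B A=dirty B=clean
t=6 Suck ⇒ loc=B A=dirty B=clean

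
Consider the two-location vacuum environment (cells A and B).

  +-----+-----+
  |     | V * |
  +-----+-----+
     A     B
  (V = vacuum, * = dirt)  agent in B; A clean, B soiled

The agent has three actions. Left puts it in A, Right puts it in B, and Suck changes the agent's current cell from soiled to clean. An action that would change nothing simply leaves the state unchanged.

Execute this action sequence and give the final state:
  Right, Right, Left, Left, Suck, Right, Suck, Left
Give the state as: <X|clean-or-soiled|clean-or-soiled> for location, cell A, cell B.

<A|clean|clean>

[1] after Right: <B|clean|soiled>
[2] after Right: <B|clean|soiled>
[3] after Left: <A|clean|soiled>
[4] after Left: <A|clean|soiled>
[5] after Suck: <A|clean|soiled>
[6] after Right: <B|clean|soiled>
[7] after Suck: <B|clean|clean>
[8] after Left: <A|clean|clean>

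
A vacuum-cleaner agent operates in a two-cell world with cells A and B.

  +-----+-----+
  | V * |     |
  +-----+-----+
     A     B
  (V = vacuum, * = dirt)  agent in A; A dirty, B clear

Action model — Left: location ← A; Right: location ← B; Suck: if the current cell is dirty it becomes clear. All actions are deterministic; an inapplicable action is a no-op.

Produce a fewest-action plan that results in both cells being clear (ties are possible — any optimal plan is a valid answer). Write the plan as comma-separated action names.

t=1 Suck ⇒ <A|clear|clear>
min 1: A is dirty, one Suck

Suck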